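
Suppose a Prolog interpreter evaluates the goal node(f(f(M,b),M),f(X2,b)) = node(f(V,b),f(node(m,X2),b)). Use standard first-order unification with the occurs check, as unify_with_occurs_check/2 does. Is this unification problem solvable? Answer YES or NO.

NO

Decompose node/2: f(f(M,b),M) = f(V,b),  f(X2,b) = f(node(m,X2),b).
Decompose f/2: f(M,b) = V,  M = b.
Bind V := f(M,b); no other remaining equation mentions V.
Bind M := b; no other remaining equation mentions M. Substituting into the earlier binding gives V := f(b,b).
Decompose f/2: X2 = node(m,X2),  b = b.
Occurs check fails: X2 occurs in node(m,X2); the equation X2 = node(m,X2) has no finite solution.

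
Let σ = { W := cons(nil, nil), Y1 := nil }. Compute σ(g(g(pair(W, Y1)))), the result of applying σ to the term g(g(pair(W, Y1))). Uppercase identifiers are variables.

g(g(pair(cons(nil, nil), nil)))

Replace each occurrence of W with cons(nil, nil).
Replace each occurrence of Y1 with nil.
Result: g(g(pair(cons(nil, nil), nil))).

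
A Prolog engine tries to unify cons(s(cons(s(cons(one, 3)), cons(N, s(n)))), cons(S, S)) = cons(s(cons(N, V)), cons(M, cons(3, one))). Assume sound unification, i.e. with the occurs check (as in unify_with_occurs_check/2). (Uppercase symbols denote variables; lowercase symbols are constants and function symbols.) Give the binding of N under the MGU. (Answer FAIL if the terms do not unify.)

Decompose cons/2: s(cons(s(cons(one, 3)), cons(N, s(n)))) = s(cons(N, V)),  cons(S, S) = cons(M, cons(3, one)).
Decompose s/1: cons(s(cons(one, 3)), cons(N, s(n))) = cons(N, V).
Decompose cons/2: s(cons(one, 3)) = N,  cons(N, s(n)) = V.
Bind N := s(cons(one, 3)); substituting into the one remaining equation that mentions N gives: cons(s(cons(one, 3)), s(n)) = V.
Bind V := cons(s(cons(one, 3)), s(n)); no other remaining equation mentions V.
Decompose cons/2: S = M,  S = cons(3, one).
Bind S := M; substituting into the remaining equation gives: M = cons(3, one).
Bind M := cons(3, one). Substituting into the earlier binding gives S := cons(3, one).
MGU = { N -> s(cons(one, 3)), V -> cons(s(cons(one, 3)), s(n)), S -> cons(3, one), M -> cons(3, one) }, so N -> s(cons(one, 3)).

s(cons(one, 3))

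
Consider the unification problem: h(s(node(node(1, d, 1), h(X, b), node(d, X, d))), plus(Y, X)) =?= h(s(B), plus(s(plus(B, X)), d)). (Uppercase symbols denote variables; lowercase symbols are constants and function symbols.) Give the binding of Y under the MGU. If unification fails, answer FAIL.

s(plus(node(node(1, d, 1), h(d, b), node(d, d, d)), d))

Decompose h/2: s(node(node(1, d, 1), h(X, b), node(d, X, d))) =?= s(B),  plus(Y, X) =?= plus(s(plus(B, X)), d).
Decompose s/1: node(node(1, d, 1), h(X, b), node(d, X, d)) =?= B.
Bind B := node(node(1, d, 1), h(X, b), node(d, X, d)); substituting into the remaining equation gives: plus(Y, X) =?= plus(s(plus(node(node(1, d, 1), h(X, b), node(d, X, d)), X)), d).
Decompose plus/2: Y =?= s(plus(node(node(1, d, 1), h(X, b), node(d, X, d)), X)),  X =?= d.
Bind Y := s(plus(node(node(1, d, 1), h(X, b), node(d, X, d)), X)); no other remaining equation mentions Y.
Bind X := d. Substituting into the earlier bindings gives B := node(node(1, d, 1), h(d, b), node(d, d, d)), Y := s(plus(node(node(1, d, 1), h(d, b), node(d, d, d)), d)).
MGU = { B -> node(node(1, d, 1), h(d, b), node(d, d, d)), Y -> s(plus(node(node(1, d, 1), h(d, b), node(d, d, d)), d)), X -> d }, so Y -> s(plus(node(node(1, d, 1), h(d, b), node(d, d, d)), d)).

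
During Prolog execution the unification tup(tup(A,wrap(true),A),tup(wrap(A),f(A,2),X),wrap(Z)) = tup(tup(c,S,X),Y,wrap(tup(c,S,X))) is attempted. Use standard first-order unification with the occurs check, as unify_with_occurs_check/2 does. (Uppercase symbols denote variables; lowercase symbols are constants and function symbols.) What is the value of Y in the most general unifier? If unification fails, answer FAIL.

tup(wrap(c),f(c,2),c)

Decompose tup/3: tup(A,wrap(true),A) = tup(c,S,X),  tup(wrap(A),f(A,2),X) = Y,  wrap(Z) = wrap(tup(c,S,X)).
Decompose tup/3: A = c,  wrap(true) = S,  A = X.
Bind A := c; substituting into the 2 remaining equations that mention A gives: c = X,  tup(wrap(c),f(c,2),X) = Y.
Bind S := wrap(true); substituting into the one remaining equation that mentions S gives: wrap(Z) = wrap(tup(c,wrap(true),X)).
Bind X := c; substituting into the remaining equations gives: tup(wrap(c),f(c,2),c) = Y,  wrap(Z) = wrap(tup(c,wrap(true),c)).
Bind Y := tup(wrap(c),f(c,2),c); no other remaining equation mentions Y.
Decompose wrap/1: Z = tup(c,wrap(true),c).
Bind Z := tup(c,wrap(true),c).
MGU = { A = c, S = wrap(true), X = c, Y = tup(wrap(c),f(c,2),c), Z = tup(c,wrap(true),c) }, so Y = tup(wrap(c),f(c,2),c).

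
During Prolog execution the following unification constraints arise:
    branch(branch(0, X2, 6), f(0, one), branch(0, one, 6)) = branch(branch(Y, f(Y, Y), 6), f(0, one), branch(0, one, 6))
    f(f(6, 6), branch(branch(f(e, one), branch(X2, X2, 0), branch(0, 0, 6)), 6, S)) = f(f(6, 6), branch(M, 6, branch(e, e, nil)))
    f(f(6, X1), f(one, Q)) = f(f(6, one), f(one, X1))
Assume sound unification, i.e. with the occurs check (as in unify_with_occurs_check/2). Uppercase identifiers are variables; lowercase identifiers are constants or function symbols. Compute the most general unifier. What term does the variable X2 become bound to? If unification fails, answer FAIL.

Decompose branch/3: branch(0, X2, 6) = branch(Y, f(Y, Y), 6),  f(0, one) = f(0, one),  branch(0, one, 6) = branch(0, one, 6).
Decompose branch/3: 0 = Y,  X2 = f(Y, Y),  6 = 6.
Bind Y := 0; substituting into the one remaining equation that mentions Y gives: X2 = f(0, 0).
Bind X2 := f(0, 0); substituting into the one remaining equation that mentions X2 gives: f(f(6, 6), branch(branch(f(e, one), branch(f(0, 0), f(0, 0), 0), branch(0, 0, 6)), 6, S)) = f(f(6, 6), branch(M, 6, branch(e, e, nil))).
Delete trivial equation 6 = 6.
Delete trivial equation f(0, one) = f(0, one).
Delete trivial equation branch(0, one, 6) = branch(0, one, 6).
Decompose f/2: f(6, 6) = f(6, 6),  branch(branch(f(e, one), branch(f(0, 0), f(0, 0), 0), branch(0, 0, 6)), 6, S) = branch(M, 6, branch(e, e, nil)).
Delete trivial equation f(6, 6) = f(6, 6).
Decompose branch/3: branch(f(e, one), branch(f(0, 0), f(0, 0), 0), branch(0, 0, 6)) = M,  6 = 6,  S = branch(e, e, nil).
Bind M := branch(f(e, one), branch(f(0, 0), f(0, 0), 0), branch(0, 0, 6)); no other remaining equation mentions M.
Delete trivial equation 6 = 6.
Bind S := branch(e, e, nil); no other remaining equation mentions S.
Decompose f/2: f(6, X1) = f(6, one),  f(one, Q) = f(one, X1).
Decompose f/2: 6 = 6,  X1 = one.
Delete trivial equation 6 = 6.
Bind X1 := one; substituting into the remaining equation gives: f(one, Q) = f(one, one).
Decompose f/2: one = one,  Q = one.
Delete trivial equation one = one.
Bind Q := one.
MGU = { Y ↦ 0, X2 ↦ f(0, 0), M ↦ branch(f(e, one), branch(f(0, 0), f(0, 0), 0), branch(0, 0, 6)), S ↦ branch(e, e, nil), X1 ↦ one, Q ↦ one }, so X2 ↦ f(0, 0).

f(0, 0)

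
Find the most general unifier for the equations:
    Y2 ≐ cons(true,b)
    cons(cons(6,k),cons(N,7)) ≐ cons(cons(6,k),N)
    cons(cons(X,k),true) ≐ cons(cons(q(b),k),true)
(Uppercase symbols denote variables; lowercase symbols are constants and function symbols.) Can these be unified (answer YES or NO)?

Bind Y2 := cons(true,b); no other remaining equation mentions Y2.
Decompose cons/2: cons(6,k) ≐ cons(6,k),  cons(N,7) ≐ N.
Delete trivial equation cons(6,k) ≐ cons(6,k).
Occurs check fails: N occurs in cons(N,7); the equation N ≐ cons(N,7) has no finite solution.

NO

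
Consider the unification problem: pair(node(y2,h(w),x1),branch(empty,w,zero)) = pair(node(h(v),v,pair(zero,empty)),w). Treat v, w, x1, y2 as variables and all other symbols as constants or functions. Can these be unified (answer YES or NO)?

Decompose pair/2: node(y2,h(w),x1) = node(h(v),v,pair(zero,empty)),  branch(empty,w,zero) = w.
Decompose node/3: y2 = h(v),  h(w) = v,  x1 = pair(zero,empty).
Bind y2 := h(v); no other remaining equation mentions y2.
Bind v := h(w); no other remaining equation mentions v. Substituting into the earlier binding gives y2 := h(h(w)).
Bind x1 := pair(zero,empty); no other remaining equation mentions x1.
Occurs check fails: w occurs in branch(empty,w,zero); the equation w = branch(empty,w,zero) has no finite solution.

NO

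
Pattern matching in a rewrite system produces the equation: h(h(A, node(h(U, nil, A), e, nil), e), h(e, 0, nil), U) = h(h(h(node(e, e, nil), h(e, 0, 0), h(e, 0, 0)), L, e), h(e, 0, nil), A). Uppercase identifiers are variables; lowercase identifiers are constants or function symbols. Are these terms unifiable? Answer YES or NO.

Decompose h/3: h(A, node(h(U, nil, A), e, nil), e) = h(h(node(e, e, nil), h(e, 0, 0), h(e, 0, 0)), L, e),  h(e, 0, nil) = h(e, 0, nil),  U = A.
Decompose h/3: A = h(node(e, e, nil), h(e, 0, 0), h(e, 0, 0)),  node(h(U, nil, A), e, nil) = L,  e = e.
Bind A := h(node(e, e, nil), h(e, 0, 0), h(e, 0, 0)); substituting into the 2 remaining equations that mention A gives: node(h(U, nil, h(node(e, e, nil), h(e, 0, 0), h(e, 0, 0))), e, nil) = L,  U = h(node(e, e, nil), h(e, 0, 0), h(e, 0, 0)).
Bind L := node(h(U, nil, h(node(e, e, nil), h(e, 0, 0), h(e, 0, 0))), e, nil); no other remaining equation mentions L.
Delete trivial equation e = e.
Delete trivial equation h(e, 0, nil) = h(e, 0, nil).
Bind U := h(node(e, e, nil), h(e, 0, 0), h(e, 0, 0)). Substituting into the earlier binding gives L := node(h(h(node(e, e, nil), h(e, 0, 0), h(e, 0, 0)), nil, h(node(e, e, nil), h(e, 0, 0), h(e, 0, 0))), e, nil).
No equations remain and no clash or occurs-check failure arose, so a unifier exists.

YES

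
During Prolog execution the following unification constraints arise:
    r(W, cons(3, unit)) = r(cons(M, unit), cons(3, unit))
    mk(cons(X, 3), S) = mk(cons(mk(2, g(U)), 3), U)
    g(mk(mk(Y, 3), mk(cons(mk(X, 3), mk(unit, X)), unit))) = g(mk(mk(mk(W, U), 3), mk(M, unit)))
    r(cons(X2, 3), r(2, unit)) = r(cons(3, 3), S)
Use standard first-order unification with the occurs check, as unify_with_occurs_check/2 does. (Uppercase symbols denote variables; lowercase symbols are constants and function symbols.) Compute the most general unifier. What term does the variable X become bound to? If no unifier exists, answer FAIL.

mk(2, g(r(2, unit)))

Decompose r/2: W = cons(M, unit),  cons(3, unit) = cons(3, unit).
Bind W := cons(M, unit); substituting into the one remaining equation that mentions W gives: g(mk(mk(Y, 3), mk(cons(mk(X, 3), mk(unit, X)), unit))) = g(mk(mk(mk(cons(M, unit), U), 3), mk(M, unit))).
Delete trivial equation cons(3, unit) = cons(3, unit).
Decompose mk/2: cons(X, 3) = cons(mk(2, g(U)), 3),  S = U.
Decompose cons/2: X = mk(2, g(U)),  3 = 3.
Bind X := mk(2, g(U)); substituting into the one remaining equation that mentions X gives: g(mk(mk(Y, 3), mk(cons(mk(mk(2, g(U)), 3), mk(unit, mk(2, g(U)))), unit))) = g(mk(mk(mk(cons(M, unit), U), 3), mk(M, unit))).
Delete trivial equation 3 = 3.
Bind S := U; substituting into the one remaining equation that mentions S gives: r(cons(X2, 3), r(2, unit)) = r(cons(3, 3), U).
Decompose g/1: mk(mk(Y, 3), mk(cons(mk(mk(2, g(U)), 3), mk(unit, mk(2, g(U)))), unit)) = mk(mk(mk(cons(M, unit), U), 3), mk(M, unit)).
Decompose mk/2: mk(Y, 3) = mk(mk(cons(M, unit), U), 3),  mk(cons(mk(mk(2, g(U)), 3), mk(unit, mk(2, g(U)))), unit) = mk(M, unit).
Decompose mk/2: Y = mk(cons(M, unit), U),  3 = 3.
Bind Y := mk(cons(M, unit), U); no other remaining equation mentions Y.
Delete trivial equation 3 = 3.
Decompose mk/2: cons(mk(mk(2, g(U)), 3), mk(unit, mk(2, g(U)))) = M,  unit = unit.
Bind M := cons(mk(mk(2, g(U)), 3), mk(unit, mk(2, g(U)))); no other remaining equation mentions M. Substituting into the earlier bindings gives W := cons(cons(mk(mk(2, g(U)), 3), mk(unit, mk(2, g(U)))), unit), Y := mk(cons(cons(mk(mk(2, g(U)), 3), mk(unit, mk(2, g(U)))), unit), U).
Delete trivial equation unit = unit.
Decompose r/2: cons(X2, 3) = cons(3, 3),  r(2, unit) = U.
Decompose cons/2: X2 = 3,  3 = 3.
Bind X2 := 3; no other remaining equation mentions X2.
Delete trivial equation 3 = 3.
Bind U := r(2, unit). Substituting into the earlier bindings gives W := cons(cons(mk(mk(2, g(r(2, unit))), 3), mk(unit, mk(2, g(r(2, unit))))), unit), X := mk(2, g(r(2, unit))), S := r(2, unit), Y := mk(cons(cons(mk(mk(2, g(r(2, unit))), 3), mk(unit, mk(2, g(r(2, unit))))), unit), r(2, unit)), M := cons(mk(mk(2, g(r(2, unit))), 3), mk(unit, mk(2, g(r(2, unit))))).
MGU = { W -> cons(cons(mk(mk(2, g(r(2, unit))), 3), mk(unit, mk(2, g(r(2, unit))))), unit), X -> mk(2, g(r(2, unit))), S -> r(2, unit), Y -> mk(cons(cons(mk(mk(2, g(r(2, unit))), 3), mk(unit, mk(2, g(r(2, unit))))), unit), r(2, unit)), M -> cons(mk(mk(2, g(r(2, unit))), 3), mk(unit, mk(2, g(r(2, unit))))), X2 -> 3, U -> r(2, unit) }, so X -> mk(2, g(r(2, unit))).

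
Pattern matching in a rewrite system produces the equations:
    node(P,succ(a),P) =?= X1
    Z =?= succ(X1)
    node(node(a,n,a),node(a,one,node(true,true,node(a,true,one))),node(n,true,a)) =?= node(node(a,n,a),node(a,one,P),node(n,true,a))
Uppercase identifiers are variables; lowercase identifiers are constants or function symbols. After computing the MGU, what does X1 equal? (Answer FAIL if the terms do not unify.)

node(node(true,true,node(a,true,one)),succ(a),node(true,true,node(a,true,one)))

Bind X1 := node(P,succ(a),P); substituting into the one remaining equation that mentions X1 gives: Z =?= succ(node(P,succ(a),P)).
Bind Z := succ(node(P,succ(a),P)); no other remaining equation mentions Z.
Decompose node/3: node(a,n,a) =?= node(a,n,a),  node(a,one,node(true,true,node(a,true,one))) =?= node(a,one,P),  node(n,true,a) =?= node(n,true,a).
Delete trivial equation node(a,n,a) =?= node(a,n,a).
Decompose node/3: a =?= a,  one =?= one,  node(true,true,node(a,true,one)) =?= P.
Delete trivial equation a =?= a.
Delete trivial equation one =?= one.
Bind P := node(true,true,node(a,true,one)); no other remaining equation mentions P. Substituting into the earlier bindings gives X1 := node(node(true,true,node(a,true,one)),succ(a),node(true,true,node(a,true,one))), Z := succ(node(node(true,true,node(a,true,one)),succ(a),node(true,true,node(a,true,one)))).
Delete trivial equation node(n,true,a) =?= node(n,true,a).
MGU = { X1 ↦ node(node(true,true,node(a,true,one)),succ(a),node(true,true,node(a,true,one))), Z ↦ succ(node(node(true,true,node(a,true,one)),succ(a),node(true,true,node(a,true,one)))), P ↦ node(true,true,node(a,true,one)) }, so X1 ↦ node(node(true,true,node(a,true,one)),succ(a),node(true,true,node(a,true,one))).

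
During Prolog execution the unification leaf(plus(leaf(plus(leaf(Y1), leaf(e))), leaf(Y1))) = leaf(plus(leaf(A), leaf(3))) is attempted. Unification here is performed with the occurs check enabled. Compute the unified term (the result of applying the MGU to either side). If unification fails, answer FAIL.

Decompose leaf/1: plus(leaf(plus(leaf(Y1), leaf(e))), leaf(Y1)) = plus(leaf(A), leaf(3)).
Decompose plus/2: leaf(plus(leaf(Y1), leaf(e))) = leaf(A),  leaf(Y1) = leaf(3).
Decompose leaf/1: plus(leaf(Y1), leaf(e)) = A.
Bind A := plus(leaf(Y1), leaf(e)); no other remaining equation mentions A.
Decompose leaf/1: Y1 = 3.
Bind Y1 := 3. Substituting into the earlier binding gives A := plus(leaf(3), leaf(e)).
Applying the MGU to either side gives leaf(plus(leaf(plus(leaf(3), leaf(e))), leaf(3))).

leaf(plus(leaf(plus(leaf(3), leaf(e))), leaf(3)))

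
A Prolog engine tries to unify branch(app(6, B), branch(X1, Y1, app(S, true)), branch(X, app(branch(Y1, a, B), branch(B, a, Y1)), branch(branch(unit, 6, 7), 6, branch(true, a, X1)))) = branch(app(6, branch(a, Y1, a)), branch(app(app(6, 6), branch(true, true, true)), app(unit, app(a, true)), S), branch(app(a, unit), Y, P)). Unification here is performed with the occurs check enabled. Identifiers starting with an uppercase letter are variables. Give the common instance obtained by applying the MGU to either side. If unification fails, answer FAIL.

FAIL

Decompose branch/3: app(6, B) = app(6, branch(a, Y1, a)),  branch(X1, Y1, app(S, true)) = branch(app(app(6, 6), branch(true, true, true)), app(unit, app(a, true)), S),  branch(X, app(branch(Y1, a, B), branch(B, a, Y1)), branch(branch(unit, 6, 7), 6, branch(true, a, X1))) = branch(app(a, unit), Y, P).
Decompose app/2: 6 = 6,  B = branch(a, Y1, a).
Delete trivial equation 6 = 6.
Bind B := branch(a, Y1, a); substituting into the one remaining equation that mentions B gives: branch(X, app(branch(Y1, a, branch(a, Y1, a)), branch(branch(a, Y1, a), a, Y1)), branch(branch(unit, 6, 7), 6, branch(true, a, X1))) = branch(app(a, unit), Y, P).
Decompose branch/3: X1 = app(app(6, 6), branch(true, true, true)),  Y1 = app(unit, app(a, true)),  app(S, true) = S.
Bind X1 := app(app(6, 6), branch(true, true, true)); substituting into the one remaining equation that mentions X1 gives: branch(X, app(branch(Y1, a, branch(a, Y1, a)), branch(branch(a, Y1, a), a, Y1)), branch(branch(unit, 6, 7), 6, branch(true, a, app(app(6, 6), branch(true, true, true))))) = branch(app(a, unit), Y, P).
Bind Y1 := app(unit, app(a, true)); substituting into the one remaining equation that mentions Y1 gives: branch(X, app(branch(app(unit, app(a, true)), a, branch(a, app(unit, app(a, true)), a)), branch(branch(a, app(unit, app(a, true)), a), a, app(unit, app(a, true)))), branch(branch(unit, 6, 7), 6, branch(true, a, app(app(6, 6), branch(true, true, true))))) = branch(app(a, unit), Y, P). Substituting into the earlier binding gives B := branch(a, app(unit, app(a, true)), a).
Occurs check fails: S occurs in app(S, true); the equation S = app(S, true) has no finite solution.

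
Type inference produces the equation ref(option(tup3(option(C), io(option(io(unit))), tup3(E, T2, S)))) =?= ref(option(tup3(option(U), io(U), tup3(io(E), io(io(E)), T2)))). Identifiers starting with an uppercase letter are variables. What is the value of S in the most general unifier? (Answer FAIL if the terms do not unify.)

FAIL

Decompose ref/1: option(tup3(option(C), io(option(io(unit))), tup3(E, T2, S))) =?= option(tup3(option(U), io(U), tup3(io(E), io(io(E)), T2))).
Decompose option/1: tup3(option(C), io(option(io(unit))), tup3(E, T2, S)) =?= tup3(option(U), io(U), tup3(io(E), io(io(E)), T2)).
Decompose tup3/3: option(C) =?= option(U),  io(option(io(unit))) =?= io(U),  tup3(E, T2, S) =?= tup3(io(E), io(io(E)), T2).
Decompose option/1: C =?= U.
Bind C := U; no other remaining equation mentions C.
Decompose io/1: option(io(unit)) =?= U.
Bind U := option(io(unit)); no other remaining equation mentions U. Substituting into the earlier binding gives C := option(io(unit)).
Decompose tup3/3: E =?= io(E),  T2 =?= io(io(E)),  S =?= T2.
Occurs check fails: E occurs in io(E); the equation E =?= io(E) has no finite solution.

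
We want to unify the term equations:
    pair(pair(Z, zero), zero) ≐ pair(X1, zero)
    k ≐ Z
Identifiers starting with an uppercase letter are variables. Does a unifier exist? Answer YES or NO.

YES

Decompose pair/2: pair(Z, zero) ≐ X1,  zero ≐ zero.
Bind X1 := pair(Z, zero); no other remaining equation mentions X1.
Delete trivial equation zero ≐ zero.
Bind Z := k. Substituting into the earlier binding gives X1 := pair(k, zero).
No equations remain and no clash or occurs-check failure arose, so a unifier exists.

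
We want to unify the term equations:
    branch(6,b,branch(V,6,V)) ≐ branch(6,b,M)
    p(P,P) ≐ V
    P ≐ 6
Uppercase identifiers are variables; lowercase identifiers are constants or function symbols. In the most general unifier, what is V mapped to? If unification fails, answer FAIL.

Decompose branch/3: 6 ≐ 6,  b ≐ b,  branch(V,6,V) ≐ M.
Delete trivial equation 6 ≐ 6.
Delete trivial equation b ≐ b.
Bind M := branch(V,6,V); no other remaining equation mentions M.
Bind V := p(P,P); no other remaining equation mentions V. Substituting into the earlier binding gives M := branch(p(P,P),6,p(P,P)).
Bind P := 6. Substituting into the earlier bindings gives M := branch(p(6,6),6,p(6,6)), V := p(6,6).
MGU = { M -> branch(p(6,6),6,p(6,6)), V -> p(6,6), P -> 6 }, so V -> p(6,6).

p(6,6)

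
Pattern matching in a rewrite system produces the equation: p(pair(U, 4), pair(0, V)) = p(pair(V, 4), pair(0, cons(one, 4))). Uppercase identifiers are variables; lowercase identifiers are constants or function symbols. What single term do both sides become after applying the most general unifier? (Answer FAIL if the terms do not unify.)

Decompose p/2: pair(U, 4) = pair(V, 4),  pair(0, V) = pair(0, cons(one, 4)).
Decompose pair/2: U = V,  4 = 4.
Bind U := V; no other remaining equation mentions U.
Delete trivial equation 4 = 4.
Decompose pair/2: 0 = 0,  V = cons(one, 4).
Delete trivial equation 0 = 0.
Bind V := cons(one, 4). Substituting into the earlier binding gives U := cons(one, 4).
Applying the MGU to either side gives p(pair(cons(one, 4), 4), pair(0, cons(one, 4))).

p(pair(cons(one, 4), 4), pair(0, cons(one, 4)))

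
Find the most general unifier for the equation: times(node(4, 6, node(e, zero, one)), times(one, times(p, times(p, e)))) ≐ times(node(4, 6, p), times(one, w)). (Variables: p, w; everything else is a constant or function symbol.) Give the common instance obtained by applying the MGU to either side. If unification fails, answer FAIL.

times(node(4, 6, node(e, zero, one)), times(one, times(node(e, zero, one), times(node(e, zero, one), e))))

Decompose times/2: node(4, 6, node(e, zero, one)) ≐ node(4, 6, p),  times(one, times(p, times(p, e))) ≐ times(one, w).
Decompose node/3: 4 ≐ 4,  6 ≐ 6,  node(e, zero, one) ≐ p.
Delete trivial equation 4 ≐ 4.
Delete trivial equation 6 ≐ 6.
Bind p := node(e, zero, one); substituting into the remaining equation gives: times(one, times(node(e, zero, one), times(node(e, zero, one), e))) ≐ times(one, w).
Decompose times/2: one ≐ one,  times(node(e, zero, one), times(node(e, zero, one), e)) ≐ w.
Delete trivial equation one ≐ one.
Bind w := times(node(e, zero, one), times(node(e, zero, one), e)).
Applying the MGU to either side gives times(node(4, 6, node(e, zero, one)), times(one, times(node(e, zero, one), times(node(e, zero, one), e)))).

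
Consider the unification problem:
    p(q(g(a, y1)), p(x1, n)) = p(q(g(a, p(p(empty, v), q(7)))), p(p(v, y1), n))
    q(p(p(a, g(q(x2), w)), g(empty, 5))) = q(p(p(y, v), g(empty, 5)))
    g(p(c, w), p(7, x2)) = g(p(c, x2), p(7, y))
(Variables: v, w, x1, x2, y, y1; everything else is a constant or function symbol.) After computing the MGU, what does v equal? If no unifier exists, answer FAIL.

Decompose p/2: q(g(a, y1)) = q(g(a, p(p(empty, v), q(7)))),  p(x1, n) = p(p(v, y1), n).
Decompose q/1: g(a, y1) = g(a, p(p(empty, v), q(7))).
Decompose g/2: a = a,  y1 = p(p(empty, v), q(7)).
Delete trivial equation a = a.
Bind y1 := p(p(empty, v), q(7)); substituting into the one remaining equation that mentions y1 gives: p(x1, n) = p(p(v, p(p(empty, v), q(7))), n).
Decompose p/2: x1 = p(v, p(p(empty, v), q(7))),  n = n.
Bind x1 := p(v, p(p(empty, v), q(7))); no other remaining equation mentions x1.
Delete trivial equation n = n.
Decompose q/1: p(p(a, g(q(x2), w)), g(empty, 5)) = p(p(y, v), g(empty, 5)).
Decompose p/2: p(a, g(q(x2), w)) = p(y, v),  g(empty, 5) = g(empty, 5).
Decompose p/2: a = y,  g(q(x2), w) = v.
Bind y := a; substituting into the one remaining equation that mentions y gives: g(p(c, w), p(7, x2)) = g(p(c, x2), p(7, a)).
Bind v := g(q(x2), w); no other remaining equation mentions v. Substituting into the earlier bindings gives y1 := p(p(empty, g(q(x2), w)), q(7)), x1 := p(g(q(x2), w), p(p(empty, g(q(x2), w)), q(7))).
Delete trivial equation g(empty, 5) = g(empty, 5).
Decompose g/2: p(c, w) = p(c, x2),  p(7, x2) = p(7, a).
Decompose p/2: c = c,  w = x2.
Delete trivial equation c = c.
Bind w := x2; no other remaining equation mentions w. Substituting into the earlier bindings gives y1 := p(p(empty, g(q(x2), x2)), q(7)), x1 := p(g(q(x2), x2), p(p(empty, g(q(x2), x2)), q(7))), v := g(q(x2), x2).
Decompose p/2: 7 = 7,  x2 = a.
Delete trivial equation 7 = 7.
Bind x2 := a. Substituting into the earlier bindings gives y1 := p(p(empty, g(q(a), a)), q(7)), x1 := p(g(q(a), a), p(p(empty, g(q(a), a)), q(7))), v := g(q(a), a), w := a.
MGU = { y1 -> p(p(empty, g(q(a), a)), q(7)), x1 -> p(g(q(a), a), p(p(empty, g(q(a), a)), q(7))), y -> a, v -> g(q(a), a), w -> a, x2 -> a }, so v -> g(q(a), a).

g(q(a), a)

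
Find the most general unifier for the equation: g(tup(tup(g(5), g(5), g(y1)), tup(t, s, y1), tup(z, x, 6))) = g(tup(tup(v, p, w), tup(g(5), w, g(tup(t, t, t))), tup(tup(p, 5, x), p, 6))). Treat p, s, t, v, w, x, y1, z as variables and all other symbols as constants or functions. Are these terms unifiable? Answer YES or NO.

YES

Decompose g/1: tup(tup(g(5), g(5), g(y1)), tup(t, s, y1), tup(z, x, 6)) = tup(tup(v, p, w), tup(g(5), w, g(tup(t, t, t))), tup(tup(p, 5, x), p, 6)).
Decompose tup/3: tup(g(5), g(5), g(y1)) = tup(v, p, w),  tup(t, s, y1) = tup(g(5), w, g(tup(t, t, t))),  tup(z, x, 6) = tup(tup(p, 5, x), p, 6).
Decompose tup/3: g(5) = v,  g(5) = p,  g(y1) = w.
Bind v := g(5); no other remaining equation mentions v.
Bind p := g(5); substituting into the one remaining equation that mentions p gives: tup(z, x, 6) = tup(tup(g(5), 5, x), g(5), 6).
Bind w := g(y1); substituting into the one remaining equation that mentions w gives: tup(t, s, y1) = tup(g(5), g(y1), g(tup(t, t, t))).
Decompose tup/3: t = g(5),  s = g(y1),  y1 = g(tup(t, t, t)).
Bind t := g(5); substituting into the one remaining equation that mentions t gives: y1 = g(tup(g(5), g(5), g(5))).
Bind s := g(y1); no other remaining equation mentions s.
Bind y1 := g(tup(g(5), g(5), g(5))); no other remaining equation mentions y1. Substituting into the earlier bindings gives w := g(g(tup(g(5), g(5), g(5)))), s := g(g(tup(g(5), g(5), g(5)))).
Decompose tup/3: z = tup(g(5), 5, x),  x = g(5),  6 = 6.
Bind z := tup(g(5), 5, x); no other remaining equation mentions z.
Bind x := g(5); no other remaining equation mentions x. Substituting into the earlier binding gives z := tup(g(5), 5, g(5)).
Delete trivial equation 6 = 6.
No equations remain and no clash or occurs-check failure arose, so a unifier exists.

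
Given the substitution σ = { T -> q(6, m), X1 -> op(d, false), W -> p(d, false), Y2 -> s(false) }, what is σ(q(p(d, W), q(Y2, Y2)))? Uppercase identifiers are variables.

Replace each occurrence of W with p(d, false).
Replace each occurrence of Y2 with s(false).
Result: q(p(d, p(d, false)), q(s(false), s(false))).

q(p(d, p(d, false)), q(s(false), s(false)))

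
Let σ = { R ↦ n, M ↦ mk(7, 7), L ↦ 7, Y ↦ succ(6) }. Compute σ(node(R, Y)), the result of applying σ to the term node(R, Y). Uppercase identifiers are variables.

Replace each occurrence of R with n.
Replace each occurrence of Y with succ(6).
Result: node(n, succ(6)).

node(n, succ(6))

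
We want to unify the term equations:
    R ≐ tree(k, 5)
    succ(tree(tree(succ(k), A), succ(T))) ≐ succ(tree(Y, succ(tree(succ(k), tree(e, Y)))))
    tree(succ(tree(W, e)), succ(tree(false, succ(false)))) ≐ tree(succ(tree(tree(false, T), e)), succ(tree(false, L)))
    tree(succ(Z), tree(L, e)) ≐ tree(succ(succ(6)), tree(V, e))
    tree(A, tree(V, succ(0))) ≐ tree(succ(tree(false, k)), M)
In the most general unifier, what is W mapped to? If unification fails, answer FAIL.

tree(false, tree(succ(k), tree(e, tree(succ(k), succ(tree(false, k))))))

Bind R := tree(k, 5); no other remaining equation mentions R.
Decompose succ/1: tree(tree(succ(k), A), succ(T)) ≐ tree(Y, succ(tree(succ(k), tree(e, Y)))).
Decompose tree/2: tree(succ(k), A) ≐ Y,  succ(T) ≐ succ(tree(succ(k), tree(e, Y))).
Bind Y := tree(succ(k), A); substituting into the one remaining equation that mentions Y gives: succ(T) ≐ succ(tree(succ(k), tree(e, tree(succ(k), A)))).
Decompose succ/1: T ≐ tree(succ(k), tree(e, tree(succ(k), A))).
Bind T := tree(succ(k), tree(e, tree(succ(k), A))); substituting into the one remaining equation that mentions T gives: tree(succ(tree(W, e)), succ(tree(false, succ(false)))) ≐ tree(succ(tree(tree(false, tree(succ(k), tree(e, tree(succ(k), A)))), e)), succ(tree(false, L))).
Decompose tree/2: succ(tree(W, e)) ≐ succ(tree(tree(false, tree(succ(k), tree(e, tree(succ(k), A)))), e)),  succ(tree(false, succ(false))) ≐ succ(tree(false, L)).
Decompose succ/1: tree(W, e) ≐ tree(tree(false, tree(succ(k), tree(e, tree(succ(k), A)))), e).
Decompose tree/2: W ≐ tree(false, tree(succ(k), tree(e, tree(succ(k), A)))),  e ≐ e.
Bind W := tree(false, tree(succ(k), tree(e, tree(succ(k), A)))); no other remaining equation mentions W.
Delete trivial equation e ≐ e.
Decompose succ/1: tree(false, succ(false)) ≐ tree(false, L).
Decompose tree/2: false ≐ false,  succ(false) ≐ L.
Delete trivial equation false ≐ false.
Bind L := succ(false); substituting into the one remaining equation that mentions L gives: tree(succ(Z), tree(succ(false), e)) ≐ tree(succ(succ(6)), tree(V, e)).
Decompose tree/2: succ(Z) ≐ succ(succ(6)),  tree(succ(false), e) ≐ tree(V, e).
Decompose succ/1: Z ≐ succ(6).
Bind Z := succ(6); no other remaining equation mentions Z.
Decompose tree/2: succ(false) ≐ V,  e ≐ e.
Bind V := succ(false); substituting into the one remaining equation that mentions V gives: tree(A, tree(succ(false), succ(0))) ≐ tree(succ(tree(false, k)), M).
Delete trivial equation e ≐ e.
Decompose tree/2: A ≐ succ(tree(false, k)),  tree(succ(false), succ(0)) ≐ M.
Bind A := succ(tree(false, k)); no other remaining equation mentions A. Substituting into the earlier bindings gives Y := tree(succ(k), succ(tree(false, k))), T := tree(succ(k), tree(e, tree(succ(k), succ(tree(false, k))))), W := tree(false, tree(succ(k), tree(e, tree(succ(k), succ(tree(false, k)))))).
Bind M := tree(succ(false), succ(0)).
MGU = { R -> tree(k, 5), Y -> tree(succ(k), succ(tree(false, k))), T -> tree(succ(k), tree(e, tree(succ(k), succ(tree(false, k))))), W -> tree(false, tree(succ(k), tree(e, tree(succ(k), succ(tree(false, k)))))), L -> succ(false), Z -> succ(6), V -> succ(false), A -> succ(tree(false, k)), M -> tree(succ(false), succ(0)) }, so W -> tree(false, tree(succ(k), tree(e, tree(succ(k), succ(tree(false, k)))))).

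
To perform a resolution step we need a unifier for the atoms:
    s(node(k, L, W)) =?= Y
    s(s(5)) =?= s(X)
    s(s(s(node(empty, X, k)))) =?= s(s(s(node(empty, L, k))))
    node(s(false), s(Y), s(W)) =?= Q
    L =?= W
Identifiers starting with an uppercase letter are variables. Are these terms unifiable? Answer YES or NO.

Bind Y := s(node(k, L, W)); substituting into the one remaining equation that mentions Y gives: node(s(false), s(s(node(k, L, W))), s(W)) =?= Q.
Decompose s/1: s(5) =?= X.
Bind X := s(5); substituting into the one remaining equation that mentions X gives: s(s(s(node(empty, s(5), k)))) =?= s(s(s(node(empty, L, k)))).
Decompose s/1: s(s(node(empty, s(5), k))) =?= s(s(node(empty, L, k))).
Decompose s/1: s(node(empty, s(5), k)) =?= s(node(empty, L, k)).
Decompose s/1: node(empty, s(5), k) =?= node(empty, L, k).
Decompose node/3: empty =?= empty,  s(5) =?= L,  k =?= k.
Delete trivial equation empty =?= empty.
Bind L := s(5); substituting into the 2 remaining equations that mention L gives: node(s(false), s(s(node(k, s(5), W))), s(W)) =?= Q,  s(5) =?= W. Substituting into the earlier binding gives Y := s(node(k, s(5), W)).
Delete trivial equation k =?= k.
Bind Q := node(s(false), s(s(node(k, s(5), W))), s(W)); no other remaining equation mentions Q.
Bind W := s(5). Substituting into the earlier bindings gives Y := s(node(k, s(5), s(5))), Q := node(s(false), s(s(node(k, s(5), s(5)))), s(s(5))).
No equations remain and no clash or occurs-check failure arose, so a unifier exists.

YES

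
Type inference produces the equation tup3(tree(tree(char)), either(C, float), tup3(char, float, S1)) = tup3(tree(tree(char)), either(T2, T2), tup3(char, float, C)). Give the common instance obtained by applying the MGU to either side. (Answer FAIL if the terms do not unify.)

Decompose tup3/3: tree(tree(char)) = tree(tree(char)),  either(C, float) = either(T2, T2),  tup3(char, float, S1) = tup3(char, float, C).
Delete trivial equation tree(tree(char)) = tree(tree(char)).
Decompose either/2: C = T2,  float = T2.
Bind C := T2; substituting into the one remaining equation that mentions C gives: tup3(char, float, S1) = tup3(char, float, T2).
Bind T2 := float; substituting into the remaining equation gives: tup3(char, float, S1) = tup3(char, float, float). Substituting into the earlier binding gives C := float.
Decompose tup3/3: char = char,  float = float,  S1 = float.
Delete trivial equation char = char.
Delete trivial equation float = float.
Bind S1 := float.
Applying the MGU to either side gives tup3(tree(tree(char)), either(float, float), tup3(char, float, float)).

tup3(tree(tree(char)), either(float, float), tup3(char, float, float))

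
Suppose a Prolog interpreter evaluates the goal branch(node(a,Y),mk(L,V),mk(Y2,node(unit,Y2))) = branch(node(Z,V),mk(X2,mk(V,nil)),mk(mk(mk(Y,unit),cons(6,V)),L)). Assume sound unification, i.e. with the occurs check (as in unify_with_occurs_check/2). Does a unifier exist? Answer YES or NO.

Decompose branch/3: node(a,Y) = node(Z,V),  mk(L,V) = mk(X2,mk(V,nil)),  mk(Y2,node(unit,Y2)) = mk(mk(mk(Y,unit),cons(6,V)),L).
Decompose node/2: a = Z,  Y = V.
Bind Z := a; no other remaining equation mentions Z.
Bind Y := V; substituting into the one remaining equation that mentions Y gives: mk(Y2,node(unit,Y2)) = mk(mk(mk(V,unit),cons(6,V)),L).
Decompose mk/2: L = X2,  V = mk(V,nil).
Bind L := X2; substituting into the one remaining equation that mentions L gives: mk(Y2,node(unit,Y2)) = mk(mk(mk(V,unit),cons(6,V)),X2).
Occurs check fails: V occurs in mk(V,nil); the equation V = mk(V,nil) has no finite solution.

NO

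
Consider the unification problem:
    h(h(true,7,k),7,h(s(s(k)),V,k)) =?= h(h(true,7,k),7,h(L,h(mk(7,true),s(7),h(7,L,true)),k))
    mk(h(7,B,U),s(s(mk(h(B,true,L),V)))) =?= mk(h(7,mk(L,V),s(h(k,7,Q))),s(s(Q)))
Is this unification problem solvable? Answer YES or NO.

YES

Decompose h/3: h(true,7,k) =?= h(true,7,k),  7 =?= 7,  h(s(s(k)),V,k) =?= h(L,h(mk(7,true),s(7),h(7,L,true)),k).
Delete trivial equation h(true,7,k) =?= h(true,7,k).
Delete trivial equation 7 =?= 7.
Decompose h/3: s(s(k)) =?= L,  V =?= h(mk(7,true),s(7),h(7,L,true)),  k =?= k.
Bind L := s(s(k)); substituting into the 2 remaining equations that mention L gives: V =?= h(mk(7,true),s(7),h(7,s(s(k)),true)),  mk(h(7,B,U),s(s(mk(h(B,true,s(s(k))),V)))) =?= mk(h(7,mk(s(s(k)),V),s(h(k,7,Q))),s(s(Q))).
Bind V := h(mk(7,true),s(7),h(7,s(s(k)),true)); substituting into the one remaining equation that mentions V gives: mk(h(7,B,U),s(s(mk(h(B,true,s(s(k))),h(mk(7,true),s(7),h(7,s(s(k)),true)))))) =?= mk(h(7,mk(s(s(k)),h(mk(7,true),s(7),h(7,s(s(k)),true))),s(h(k,7,Q))),s(s(Q))).
Delete trivial equation k =?= k.
Decompose mk/2: h(7,B,U) =?= h(7,mk(s(s(k)),h(mk(7,true),s(7),h(7,s(s(k)),true))),s(h(k,7,Q))),  s(s(mk(h(B,true,s(s(k))),h(mk(7,true),s(7),h(7,s(s(k)),true))))) =?= s(s(Q)).
Decompose h/3: 7 =?= 7,  B =?= mk(s(s(k)),h(mk(7,true),s(7),h(7,s(s(k)),true))),  U =?= s(h(k,7,Q)).
Delete trivial equation 7 =?= 7.
Bind B := mk(s(s(k)),h(mk(7,true),s(7),h(7,s(s(k)),true))); substituting into the one remaining equation that mentions B gives: s(s(mk(h(mk(s(s(k)),h(mk(7,true),s(7),h(7,s(s(k)),true))),true,s(s(k))),h(mk(7,true),s(7),h(7,s(s(k)),true))))) =?= s(s(Q)).
Bind U := s(h(k,7,Q)); no other remaining equation mentions U.
Decompose s/1: s(mk(h(mk(s(s(k)),h(mk(7,true),s(7),h(7,s(s(k)),true))),true,s(s(k))),h(mk(7,true),s(7),h(7,s(s(k)),true)))) =?= s(Q).
Decompose s/1: mk(h(mk(s(s(k)),h(mk(7,true),s(7),h(7,s(s(k)),true))),true,s(s(k))),h(mk(7,true),s(7),h(7,s(s(k)),true))) =?= Q.
Bind Q := mk(h(mk(s(s(k)),h(mk(7,true),s(7),h(7,s(s(k)),true))),true,s(s(k))),h(mk(7,true),s(7),h(7,s(s(k)),true))). Substituting into the earlier binding gives U := s(h(k,7,mk(h(mk(s(s(k)),h(mk(7,true),s(7),h(7,s(s(k)),true))),true,s(s(k))),h(mk(7,true),s(7),h(7,s(s(k)),true))))).
No equations remain and no clash or occurs-check failure arose, so a unifier exists.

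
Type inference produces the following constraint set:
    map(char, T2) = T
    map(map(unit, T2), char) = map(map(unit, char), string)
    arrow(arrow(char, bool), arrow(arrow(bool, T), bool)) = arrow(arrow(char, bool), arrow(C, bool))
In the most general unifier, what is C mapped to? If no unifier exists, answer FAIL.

FAIL

Bind T := map(char, T2); substituting into the one remaining equation that mentions T gives: arrow(arrow(char, bool), arrow(arrow(bool, map(char, T2)), bool)) = arrow(arrow(char, bool), arrow(C, bool)).
Decompose map/2: map(unit, T2) = map(unit, char),  char = string.
Decompose map/2: unit = unit,  T2 = char.
Delete trivial equation unit = unit.
Bind T2 := char; substituting into the one remaining equation that mentions T2 gives: arrow(arrow(char, bool), arrow(arrow(bool, map(char, char)), bool)) = arrow(arrow(char, bool), arrow(C, bool)). Substituting into the earlier binding gives T := map(char, char).
Clash: constants char and string differ; no unifier exists.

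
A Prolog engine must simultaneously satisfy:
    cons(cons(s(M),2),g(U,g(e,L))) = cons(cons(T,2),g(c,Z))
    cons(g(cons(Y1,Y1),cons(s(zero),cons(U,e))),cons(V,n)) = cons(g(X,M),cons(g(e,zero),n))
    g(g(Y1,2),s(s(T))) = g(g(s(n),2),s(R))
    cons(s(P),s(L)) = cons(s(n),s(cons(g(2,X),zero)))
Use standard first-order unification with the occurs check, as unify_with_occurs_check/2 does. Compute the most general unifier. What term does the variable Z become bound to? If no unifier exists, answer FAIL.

g(e,cons(g(2,cons(s(n),s(n))),zero))

Decompose cons/2: cons(s(M),2) = cons(T,2),  g(U,g(e,L)) = g(c,Z).
Decompose cons/2: s(M) = T,  2 = 2.
Bind T := s(M); substituting into the one remaining equation that mentions T gives: g(g(Y1,2),s(s(s(M)))) = g(g(s(n),2),s(R)).
Delete trivial equation 2 = 2.
Decompose g/2: U = c,  g(e,L) = Z.
Bind U := c; substituting into the one remaining equation that mentions U gives: cons(g(cons(Y1,Y1),cons(s(zero),cons(c,e))),cons(V,n)) = cons(g(X,M),cons(g(e,zero),n)).
Bind Z := g(e,L); no other remaining equation mentions Z.
Decompose cons/2: g(cons(Y1,Y1),cons(s(zero),cons(c,e))) = g(X,M),  cons(V,n) = cons(g(e,zero),n).
Decompose g/2: cons(Y1,Y1) = X,  cons(s(zero),cons(c,e)) = M.
Bind X := cons(Y1,Y1); substituting into the one remaining equation that mentions X gives: cons(s(P),s(L)) = cons(s(n),s(cons(g(2,cons(Y1,Y1)),zero))).
Bind M := cons(s(zero),cons(c,e)); substituting into the one remaining equation that mentions M gives: g(g(Y1,2),s(s(s(cons(s(zero),cons(c,e)))))) = g(g(s(n),2),s(R)). Substituting into the earlier binding gives T := s(cons(s(zero),cons(c,e))).
Decompose cons/2: V = g(e,zero),  n = n.
Bind V := g(e,zero); no other remaining equation mentions V.
Delete trivial equation n = n.
Decompose g/2: g(Y1,2) = g(s(n),2),  s(s(s(cons(s(zero),cons(c,e))))) = s(R).
Decompose g/2: Y1 = s(n),  2 = 2.
Bind Y1 := s(n); substituting into the one remaining equation that mentions Y1 gives: cons(s(P),s(L)) = cons(s(n),s(cons(g(2,cons(s(n),s(n))),zero))). Substituting into the earlier binding gives X := cons(s(n),s(n)).
Delete trivial equation 2 = 2.
Decompose s/1: s(s(cons(s(zero),cons(c,e)))) = R.
Bind R := s(s(cons(s(zero),cons(c,e)))); no other remaining equation mentions R.
Decompose cons/2: s(P) = s(n),  s(L) = s(cons(g(2,cons(s(n),s(n))),zero)).
Decompose s/1: P = n.
Bind P := n; no other remaining equation mentions P.
Decompose s/1: L = cons(g(2,cons(s(n),s(n))),zero).
Bind L := cons(g(2,cons(s(n),s(n))),zero). Substituting into the earlier binding gives Z := g(e,cons(g(2,cons(s(n),s(n))),zero)).
MGU = { T ↦ s(cons(s(zero),cons(c,e))), U ↦ c, Z ↦ g(e,cons(g(2,cons(s(n),s(n))),zero)), X ↦ cons(s(n),s(n)), M ↦ cons(s(zero),cons(c,e)), V ↦ g(e,zero), Y1 ↦ s(n), R ↦ s(s(cons(s(zero),cons(c,e)))), P ↦ n, L ↦ cons(g(2,cons(s(n),s(n))),zero) }, so Z ↦ g(e,cons(g(2,cons(s(n),s(n))),zero)).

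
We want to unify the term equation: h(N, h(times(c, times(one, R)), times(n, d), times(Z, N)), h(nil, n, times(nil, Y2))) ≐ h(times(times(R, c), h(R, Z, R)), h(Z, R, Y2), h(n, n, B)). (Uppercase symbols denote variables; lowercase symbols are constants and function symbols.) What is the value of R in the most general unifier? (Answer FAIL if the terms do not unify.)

Decompose h/3: N ≐ times(times(R, c), h(R, Z, R)),  h(times(c, times(one, R)), times(n, d), times(Z, N)) ≐ h(Z, R, Y2),  h(nil, n, times(nil, Y2)) ≐ h(n, n, B).
Bind N := times(times(R, c), h(R, Z, R)); substituting into the one remaining equation that mentions N gives: h(times(c, times(one, R)), times(n, d), times(Z, times(times(R, c), h(R, Z, R)))) ≐ h(Z, R, Y2).
Decompose h/3: times(c, times(one, R)) ≐ Z,  times(n, d) ≐ R,  times(Z, times(times(R, c), h(R, Z, R))) ≐ Y2.
Bind Z := times(c, times(one, R)); substituting into the one remaining equation that mentions Z gives: times(times(c, times(one, R)), times(times(R, c), h(R, times(c, times(one, R)), R))) ≐ Y2. Substituting into the earlier binding gives N := times(times(R, c), h(R, times(c, times(one, R)), R)).
Bind R := times(n, d); substituting into the one remaining equation that mentions R gives: times(times(c, times(one, times(n, d))), times(times(times(n, d), c), h(times(n, d), times(c, times(one, times(n, d))), times(n, d)))) ≐ Y2. Substituting into the earlier bindings gives N := times(times(times(n, d), c), h(times(n, d), times(c, times(one, times(n, d))), times(n, d))), Z := times(c, times(one, times(n, d))).
Bind Y2 := times(times(c, times(one, times(n, d))), times(times(times(n, d), c), h(times(n, d), times(c, times(one, times(n, d))), times(n, d)))); substituting into the remaining equation gives: h(nil, n, times(nil, times(times(c, times(one, times(n, d))), times(times(times(n, d), c), h(times(n, d), times(c, times(one, times(n, d))), times(n, d)))))) ≐ h(n, n, B).
Decompose h/3: nil ≐ n,  n ≐ n,  times(nil, times(times(c, times(one, times(n, d))), times(times(times(n, d), c), h(times(n, d), times(c, times(one, times(n, d))), times(n, d))))) ≐ B.
Clash: constants nil and n differ; no unifier exists.

FAIL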